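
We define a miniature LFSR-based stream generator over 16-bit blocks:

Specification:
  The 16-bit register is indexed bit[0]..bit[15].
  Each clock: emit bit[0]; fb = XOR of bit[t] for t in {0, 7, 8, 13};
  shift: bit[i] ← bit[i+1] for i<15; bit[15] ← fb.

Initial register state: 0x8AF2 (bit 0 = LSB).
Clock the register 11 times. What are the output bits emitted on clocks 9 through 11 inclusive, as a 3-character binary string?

010

reg_0 = 0x8AF2
clock 1: out=0, reg = 0xC579
clock 2: out=1, reg = 0x62BC
clock 3: out=0, reg = 0x315E
clock 4: out=0, reg = 0x18AF
clock 5: out=1, reg = 0x0C57
clock 6: out=1, reg = 0x862B
clock 7: out=1, reg = 0xC315
clock 8: out=1, reg = 0x618A
clock 9: out=0, reg = 0xB0C5
clock 10: out=1, reg = 0xD862
clock 11: out=0, reg = 0x6C31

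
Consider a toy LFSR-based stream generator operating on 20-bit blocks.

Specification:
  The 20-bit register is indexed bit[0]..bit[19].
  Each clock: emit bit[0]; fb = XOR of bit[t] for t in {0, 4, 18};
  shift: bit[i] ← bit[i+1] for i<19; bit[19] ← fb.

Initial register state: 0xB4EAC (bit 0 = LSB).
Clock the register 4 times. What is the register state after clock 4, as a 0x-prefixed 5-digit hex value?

reg_0 = 0xB4EAC
clock 1: out=0, reg = 0x5A756
clock 2: out=0, reg = 0x2D3AB
clock 3: out=1, reg = 0x969D5
clock 4: out=1, reg = 0x4B4EA

0x4B4EA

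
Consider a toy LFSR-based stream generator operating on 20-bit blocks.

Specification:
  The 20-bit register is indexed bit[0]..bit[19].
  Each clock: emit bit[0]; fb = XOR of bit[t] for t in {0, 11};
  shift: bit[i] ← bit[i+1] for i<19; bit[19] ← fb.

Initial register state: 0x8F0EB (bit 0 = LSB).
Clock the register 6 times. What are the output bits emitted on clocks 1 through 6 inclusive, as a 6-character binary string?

110101

reg_0 = 0x8F0EB
clock 1: out=1, reg = 0xC7875
clock 2: out=1, reg = 0x63C3A
clock 3: out=0, reg = 0xB1E1D
clock 4: out=1, reg = 0x58F0E
clock 5: out=0, reg = 0xAC787
clock 6: out=1, reg = 0xD63C3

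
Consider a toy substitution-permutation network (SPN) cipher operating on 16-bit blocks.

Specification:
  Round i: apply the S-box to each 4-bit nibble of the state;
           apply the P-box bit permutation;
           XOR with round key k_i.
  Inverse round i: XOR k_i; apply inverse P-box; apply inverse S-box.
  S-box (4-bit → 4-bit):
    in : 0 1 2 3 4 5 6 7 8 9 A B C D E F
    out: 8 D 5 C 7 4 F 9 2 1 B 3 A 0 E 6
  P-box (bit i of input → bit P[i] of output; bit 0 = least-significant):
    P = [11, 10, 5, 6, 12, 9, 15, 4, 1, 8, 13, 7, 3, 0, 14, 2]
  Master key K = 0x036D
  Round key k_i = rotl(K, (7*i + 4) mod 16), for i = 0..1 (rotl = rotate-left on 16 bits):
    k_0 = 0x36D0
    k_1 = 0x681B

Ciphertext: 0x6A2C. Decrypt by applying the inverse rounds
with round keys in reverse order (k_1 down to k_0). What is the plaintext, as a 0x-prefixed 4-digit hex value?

0xEF6B

s_0 = ciphertext = 0x6A2C
s_1 = InvRound(s_0, k_1) = 0xC9C5
s_2 = InvRound(s_1, k_0) = 0xEF6B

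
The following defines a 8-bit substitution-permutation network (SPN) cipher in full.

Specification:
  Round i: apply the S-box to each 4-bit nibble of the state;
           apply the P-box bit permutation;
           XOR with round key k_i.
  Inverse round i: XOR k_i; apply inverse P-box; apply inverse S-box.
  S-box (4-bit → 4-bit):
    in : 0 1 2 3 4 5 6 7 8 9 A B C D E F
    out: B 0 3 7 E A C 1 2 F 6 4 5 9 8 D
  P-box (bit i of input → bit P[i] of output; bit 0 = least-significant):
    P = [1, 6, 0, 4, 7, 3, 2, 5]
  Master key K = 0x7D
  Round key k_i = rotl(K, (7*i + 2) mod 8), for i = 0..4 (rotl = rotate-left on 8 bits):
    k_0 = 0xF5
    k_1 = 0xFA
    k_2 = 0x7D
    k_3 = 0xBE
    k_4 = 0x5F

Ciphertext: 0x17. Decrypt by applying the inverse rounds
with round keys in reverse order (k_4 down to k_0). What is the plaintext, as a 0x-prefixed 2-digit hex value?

s_0 = ciphertext = 0x17
s_1 = InvRound(s_0, k_4) = 0x88
s_2 = InvRound(s_1, k_3) = 0x6D
s_3 = InvRound(s_2, k_2) = 0x1E
s_4 = InvRound(s_3, k_1) = 0xF8
s_5 = InvRound(s_4, k_0) = 0xAB

0xAB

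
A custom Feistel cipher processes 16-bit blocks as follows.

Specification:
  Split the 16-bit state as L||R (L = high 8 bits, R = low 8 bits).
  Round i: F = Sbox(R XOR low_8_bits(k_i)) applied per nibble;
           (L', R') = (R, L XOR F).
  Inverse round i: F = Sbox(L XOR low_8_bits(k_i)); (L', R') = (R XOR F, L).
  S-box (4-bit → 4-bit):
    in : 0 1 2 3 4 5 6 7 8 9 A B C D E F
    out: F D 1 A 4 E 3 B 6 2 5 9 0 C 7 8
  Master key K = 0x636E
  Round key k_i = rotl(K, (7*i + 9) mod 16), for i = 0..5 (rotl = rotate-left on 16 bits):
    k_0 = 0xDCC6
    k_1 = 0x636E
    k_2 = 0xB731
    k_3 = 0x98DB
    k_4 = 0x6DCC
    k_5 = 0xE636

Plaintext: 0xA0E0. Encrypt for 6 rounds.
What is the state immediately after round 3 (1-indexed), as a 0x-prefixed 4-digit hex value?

0x2C6F

s_0 = plaintext = 0xA0E0
s_1 = Round(s_0, k_0) = 0xE0B3
s_2 = Round(s_1, k_1) = 0xB32C
s_3 = Round(s_2, k_2) = 0x2C6F
s_4 = Round(s_3, k_3) = 0x6FB8
s_5 = Round(s_4, k_4) = 0xB8DB
s_6 = Round(s_5, k_5) = 0xDBC4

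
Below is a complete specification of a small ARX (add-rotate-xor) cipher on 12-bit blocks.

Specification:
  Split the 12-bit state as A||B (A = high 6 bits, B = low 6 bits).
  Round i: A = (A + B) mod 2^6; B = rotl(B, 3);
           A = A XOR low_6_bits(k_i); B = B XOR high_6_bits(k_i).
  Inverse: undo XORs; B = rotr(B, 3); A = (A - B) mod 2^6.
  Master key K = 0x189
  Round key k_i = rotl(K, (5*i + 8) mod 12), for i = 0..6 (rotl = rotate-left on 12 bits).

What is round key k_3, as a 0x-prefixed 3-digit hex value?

0x8C4

K = 0x189
k_0 = rotl(K, (5*0+8) mod 12) = rotl(K, 8) = 0x918
k_1 = rotl(K, (5*1+8) mod 12) = rotl(K, 1) = 0x312
k_2 = rotl(K, (5*2+8) mod 12) = rotl(K, 6) = 0x246
k_3 = rotl(K, (5*3+8) mod 12) = rotl(K, 11) = 0x8C4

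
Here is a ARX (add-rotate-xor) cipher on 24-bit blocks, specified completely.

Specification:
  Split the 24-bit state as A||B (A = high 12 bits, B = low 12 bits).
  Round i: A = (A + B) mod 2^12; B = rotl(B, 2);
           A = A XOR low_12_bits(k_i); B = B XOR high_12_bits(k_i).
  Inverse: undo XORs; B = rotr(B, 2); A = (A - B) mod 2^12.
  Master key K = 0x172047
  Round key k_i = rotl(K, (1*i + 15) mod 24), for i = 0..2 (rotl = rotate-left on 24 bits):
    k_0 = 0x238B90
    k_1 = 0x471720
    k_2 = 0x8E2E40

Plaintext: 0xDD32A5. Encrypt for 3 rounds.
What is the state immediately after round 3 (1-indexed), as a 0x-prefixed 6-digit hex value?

s_0 = plaintext = 0xDD32A5
s_1 = Round(s_0, k_0) = 0xBE88AC
s_2 = Round(s_1, k_1) = 0x3B46C3
s_3 = Round(s_2, k_2) = 0x4373EF

0x4373EF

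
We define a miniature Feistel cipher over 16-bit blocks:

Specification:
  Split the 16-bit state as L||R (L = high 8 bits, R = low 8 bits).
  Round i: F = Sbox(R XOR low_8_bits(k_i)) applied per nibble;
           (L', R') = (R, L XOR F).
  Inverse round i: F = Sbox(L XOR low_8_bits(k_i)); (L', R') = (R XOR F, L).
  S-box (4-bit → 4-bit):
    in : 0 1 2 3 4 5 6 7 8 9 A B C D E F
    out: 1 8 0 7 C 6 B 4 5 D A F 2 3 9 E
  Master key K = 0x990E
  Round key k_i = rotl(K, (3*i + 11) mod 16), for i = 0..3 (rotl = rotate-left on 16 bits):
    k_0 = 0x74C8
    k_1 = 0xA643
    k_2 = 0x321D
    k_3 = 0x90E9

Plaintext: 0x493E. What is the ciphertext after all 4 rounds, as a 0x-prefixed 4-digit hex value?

0x5D5A

s_0 = plaintext = 0x493E
s_1 = Round(s_0, k_0) = 0x3EA2
s_2 = Round(s_1, k_1) = 0xA2A6
s_3 = Round(s_2, k_2) = 0xA65D
s_4 = Round(s_3, k_3) = 0x5D5A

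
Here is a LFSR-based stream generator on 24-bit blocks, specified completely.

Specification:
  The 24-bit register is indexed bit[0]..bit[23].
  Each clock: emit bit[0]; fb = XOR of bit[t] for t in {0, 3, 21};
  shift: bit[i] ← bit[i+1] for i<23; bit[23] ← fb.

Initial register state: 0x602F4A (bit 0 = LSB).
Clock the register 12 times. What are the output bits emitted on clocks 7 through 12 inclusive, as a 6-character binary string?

101111

reg_0 = 0x602F4A
clock 1: out=0, reg = 0x3017A5
clock 2: out=1, reg = 0x180BD2
clock 3: out=0, reg = 0x0C05E9
clock 4: out=1, reg = 0x0602F4
clock 5: out=0, reg = 0x03017A
clock 6: out=0, reg = 0x8180BD
clock 7: out=1, reg = 0x40C05E
clock 8: out=0, reg = 0xA0602F
clock 9: out=1, reg = 0xD03017
clock 10: out=1, reg = 0xE8180B
clock 11: out=1, reg = 0xF40C05
clock 12: out=1, reg = 0x7A0602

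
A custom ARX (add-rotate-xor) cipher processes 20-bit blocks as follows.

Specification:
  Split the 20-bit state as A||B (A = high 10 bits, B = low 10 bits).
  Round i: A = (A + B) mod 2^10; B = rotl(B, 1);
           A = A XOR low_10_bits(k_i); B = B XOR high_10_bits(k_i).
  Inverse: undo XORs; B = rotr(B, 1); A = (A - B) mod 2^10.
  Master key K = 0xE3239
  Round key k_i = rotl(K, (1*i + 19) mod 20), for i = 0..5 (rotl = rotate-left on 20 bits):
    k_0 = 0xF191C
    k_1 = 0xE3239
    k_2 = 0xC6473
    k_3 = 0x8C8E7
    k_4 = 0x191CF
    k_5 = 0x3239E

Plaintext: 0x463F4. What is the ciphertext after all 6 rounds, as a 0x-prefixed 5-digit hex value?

0x5A12B

s_0 = plaintext = 0x463F4
s_1 = Round(s_0, k_0) = 0x0402F
s_2 = Round(s_1, k_1) = 0x81BD2
s_3 = Round(s_2, k_2) = 0x6ACBC
s_4 = Round(s_3, k_3) = 0xA034A
s_5 = Round(s_4, k_4) = 0x016F1
s_6 = Round(s_5, k_5) = 0x5A12B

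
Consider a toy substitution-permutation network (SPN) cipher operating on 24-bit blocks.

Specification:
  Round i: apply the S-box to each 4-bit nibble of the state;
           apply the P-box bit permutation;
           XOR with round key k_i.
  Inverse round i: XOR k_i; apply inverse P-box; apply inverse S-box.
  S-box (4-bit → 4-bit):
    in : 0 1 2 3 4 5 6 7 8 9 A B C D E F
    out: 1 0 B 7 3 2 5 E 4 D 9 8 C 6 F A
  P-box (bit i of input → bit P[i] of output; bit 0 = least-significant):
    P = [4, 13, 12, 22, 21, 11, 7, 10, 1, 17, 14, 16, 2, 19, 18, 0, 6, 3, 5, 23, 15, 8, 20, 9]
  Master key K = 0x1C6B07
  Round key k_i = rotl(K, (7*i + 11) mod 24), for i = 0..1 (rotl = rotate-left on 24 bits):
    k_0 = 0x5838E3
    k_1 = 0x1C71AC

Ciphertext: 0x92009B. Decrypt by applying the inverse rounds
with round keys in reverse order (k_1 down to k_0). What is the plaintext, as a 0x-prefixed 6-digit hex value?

s_0 = ciphertext = 0x92009B
s_1 = InvRound(s_0, k_1) = 0x5CE313
s_2 = InvRound(s_1, k_0) = 0x2688D6

0x2688D6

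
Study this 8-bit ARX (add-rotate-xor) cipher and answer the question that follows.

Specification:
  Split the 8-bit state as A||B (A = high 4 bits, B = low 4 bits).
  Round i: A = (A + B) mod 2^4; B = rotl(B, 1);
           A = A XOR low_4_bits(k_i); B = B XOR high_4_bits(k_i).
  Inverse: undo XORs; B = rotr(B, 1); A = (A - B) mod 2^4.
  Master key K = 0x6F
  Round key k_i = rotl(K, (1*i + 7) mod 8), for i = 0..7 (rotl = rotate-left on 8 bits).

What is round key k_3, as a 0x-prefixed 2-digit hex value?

0xBD

K = 0x6F
k_0 = rotl(K, (1*0+7) mod 8) = rotl(K, 7) = 0xB7
k_1 = rotl(K, (1*1+7) mod 8) = rotl(K, 0) = 0x6F
k_2 = rotl(K, (1*2+7) mod 8) = rotl(K, 1) = 0xDE
k_3 = rotl(K, (1*3+7) mod 8) = rotl(K, 2) = 0xBD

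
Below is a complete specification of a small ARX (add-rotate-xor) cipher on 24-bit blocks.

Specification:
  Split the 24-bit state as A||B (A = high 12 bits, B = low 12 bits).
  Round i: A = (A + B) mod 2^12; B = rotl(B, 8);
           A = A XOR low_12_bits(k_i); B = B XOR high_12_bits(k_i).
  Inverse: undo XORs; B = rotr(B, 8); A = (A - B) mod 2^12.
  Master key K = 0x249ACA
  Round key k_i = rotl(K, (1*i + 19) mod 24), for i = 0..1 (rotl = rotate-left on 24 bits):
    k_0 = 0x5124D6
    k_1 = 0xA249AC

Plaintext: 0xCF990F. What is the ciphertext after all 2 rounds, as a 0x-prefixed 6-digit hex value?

s_0 = plaintext = 0xCF990F
s_1 = Round(s_0, k_0) = 0x2DEA82
s_2 = Round(s_1, k_1) = 0x4CC88C

0x4CC88C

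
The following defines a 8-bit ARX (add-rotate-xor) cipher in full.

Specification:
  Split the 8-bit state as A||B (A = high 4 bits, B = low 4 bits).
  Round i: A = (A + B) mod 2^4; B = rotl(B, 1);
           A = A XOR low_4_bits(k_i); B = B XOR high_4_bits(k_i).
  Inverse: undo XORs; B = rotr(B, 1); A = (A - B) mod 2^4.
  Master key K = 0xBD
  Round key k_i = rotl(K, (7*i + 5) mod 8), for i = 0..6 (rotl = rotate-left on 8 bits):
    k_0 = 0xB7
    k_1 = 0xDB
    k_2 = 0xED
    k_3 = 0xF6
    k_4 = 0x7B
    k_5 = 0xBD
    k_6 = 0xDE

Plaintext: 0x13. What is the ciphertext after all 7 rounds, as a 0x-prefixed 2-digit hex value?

0xEA

s_0 = plaintext = 0x13
s_1 = Round(s_0, k_0) = 0x3D
s_2 = Round(s_1, k_1) = 0xB6
s_3 = Round(s_2, k_2) = 0xC2
s_4 = Round(s_3, k_3) = 0x8B
s_5 = Round(s_4, k_4) = 0x80
s_6 = Round(s_5, k_5) = 0x5B
s_7 = Round(s_6, k_6) = 0xEA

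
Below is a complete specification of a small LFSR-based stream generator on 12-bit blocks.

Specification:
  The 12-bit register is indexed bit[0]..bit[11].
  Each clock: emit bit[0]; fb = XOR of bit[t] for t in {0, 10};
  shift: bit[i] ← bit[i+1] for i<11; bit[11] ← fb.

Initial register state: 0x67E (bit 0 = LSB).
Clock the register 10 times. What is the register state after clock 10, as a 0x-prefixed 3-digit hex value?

reg_0 = 0x67E
clock 1: out=0, reg = 0xB3F
clock 2: out=1, reg = 0xD9F
clock 3: out=1, reg = 0x6CF
clock 4: out=1, reg = 0x367
clock 5: out=1, reg = 0x9B3
clock 6: out=1, reg = 0xCD9
clock 7: out=1, reg = 0x66C
clock 8: out=0, reg = 0xB36
clock 9: out=0, reg = 0x59B
clock 10: out=1, reg = 0x2CD

0x2CD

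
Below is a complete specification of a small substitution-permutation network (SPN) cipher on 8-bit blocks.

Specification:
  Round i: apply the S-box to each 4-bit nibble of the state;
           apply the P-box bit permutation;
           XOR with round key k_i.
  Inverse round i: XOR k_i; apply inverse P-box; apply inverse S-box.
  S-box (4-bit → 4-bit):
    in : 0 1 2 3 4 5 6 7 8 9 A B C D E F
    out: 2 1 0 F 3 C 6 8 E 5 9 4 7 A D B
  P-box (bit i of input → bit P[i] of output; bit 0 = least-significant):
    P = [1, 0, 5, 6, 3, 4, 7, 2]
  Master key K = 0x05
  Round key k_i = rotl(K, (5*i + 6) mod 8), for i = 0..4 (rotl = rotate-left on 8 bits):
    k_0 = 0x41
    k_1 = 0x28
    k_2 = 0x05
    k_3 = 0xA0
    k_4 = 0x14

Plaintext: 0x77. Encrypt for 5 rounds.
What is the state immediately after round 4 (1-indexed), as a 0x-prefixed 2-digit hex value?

0x2D

s_0 = plaintext = 0x77
s_1 = Round(s_0, k_0) = 0x05
s_2 = Round(s_1, k_1) = 0x58
s_3 = Round(s_2, k_2) = 0xE0
s_4 = Round(s_3, k_3) = 0x2D
s_5 = Round(s_4, k_4) = 0x55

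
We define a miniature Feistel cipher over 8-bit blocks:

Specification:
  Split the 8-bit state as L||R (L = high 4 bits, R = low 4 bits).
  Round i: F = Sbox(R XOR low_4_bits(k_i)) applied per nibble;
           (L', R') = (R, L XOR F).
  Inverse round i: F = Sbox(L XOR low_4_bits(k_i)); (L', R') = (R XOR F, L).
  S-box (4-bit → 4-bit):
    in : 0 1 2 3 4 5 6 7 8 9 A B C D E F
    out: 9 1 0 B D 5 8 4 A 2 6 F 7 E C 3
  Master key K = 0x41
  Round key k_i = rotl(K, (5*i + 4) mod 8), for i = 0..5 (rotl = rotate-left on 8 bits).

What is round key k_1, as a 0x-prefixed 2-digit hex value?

0x82

K = 0x41
k_0 = rotl(K, (5*0+4) mod 8) = rotl(K, 4) = 0x14
k_1 = rotl(K, (5*1+4) mod 8) = rotl(K, 1) = 0x82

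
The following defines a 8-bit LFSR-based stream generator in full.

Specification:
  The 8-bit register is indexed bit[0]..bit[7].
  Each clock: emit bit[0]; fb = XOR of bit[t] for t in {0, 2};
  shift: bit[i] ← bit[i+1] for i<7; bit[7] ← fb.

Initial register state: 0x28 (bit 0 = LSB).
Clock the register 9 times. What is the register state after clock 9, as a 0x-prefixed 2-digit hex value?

0x51

reg_0 = 0x28
clock 1: out=0, reg = 0x14
clock 2: out=0, reg = 0x8A
clock 3: out=0, reg = 0x45
clock 4: out=1, reg = 0x22
clock 5: out=0, reg = 0x11
clock 6: out=1, reg = 0x88
clock 7: out=0, reg = 0x44
clock 8: out=0, reg = 0xA2
clock 9: out=0, reg = 0x51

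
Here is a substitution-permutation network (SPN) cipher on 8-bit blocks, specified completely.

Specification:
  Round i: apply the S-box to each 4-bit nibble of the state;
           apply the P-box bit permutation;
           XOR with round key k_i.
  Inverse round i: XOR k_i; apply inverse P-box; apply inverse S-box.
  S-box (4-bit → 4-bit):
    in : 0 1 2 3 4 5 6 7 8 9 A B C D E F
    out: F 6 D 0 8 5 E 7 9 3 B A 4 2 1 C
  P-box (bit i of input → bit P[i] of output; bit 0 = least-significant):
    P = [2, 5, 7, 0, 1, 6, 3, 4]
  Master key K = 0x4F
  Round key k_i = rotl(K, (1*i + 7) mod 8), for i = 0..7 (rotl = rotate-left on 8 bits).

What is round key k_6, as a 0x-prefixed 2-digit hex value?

0xE9

K = 0x4F
k_0 = rotl(K, (1*0+7) mod 8) = rotl(K, 7) = 0xA7
k_1 = rotl(K, (1*1+7) mod 8) = rotl(K, 0) = 0x4F
k_2 = rotl(K, (1*2+7) mod 8) = rotl(K, 1) = 0x9E
k_3 = rotl(K, (1*3+7) mod 8) = rotl(K, 2) = 0x3D
k_4 = rotl(K, (1*4+7) mod 8) = rotl(K, 3) = 0x7A
k_5 = rotl(K, (1*5+7) mod 8) = rotl(K, 4) = 0xF4
k_6 = rotl(K, (1*6+7) mod 8) = rotl(K, 5) = 0xE9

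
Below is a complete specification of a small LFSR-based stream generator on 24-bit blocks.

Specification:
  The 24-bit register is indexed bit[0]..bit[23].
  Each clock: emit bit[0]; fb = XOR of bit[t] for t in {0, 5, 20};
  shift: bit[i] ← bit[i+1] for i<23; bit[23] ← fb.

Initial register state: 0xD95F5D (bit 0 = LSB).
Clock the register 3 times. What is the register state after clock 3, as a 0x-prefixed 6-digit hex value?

0x5B2BEB

reg_0 = 0xD95F5D
clock 1: out=1, reg = 0x6CAFAE
clock 2: out=0, reg = 0xB657D7
clock 3: out=1, reg = 0x5B2BEB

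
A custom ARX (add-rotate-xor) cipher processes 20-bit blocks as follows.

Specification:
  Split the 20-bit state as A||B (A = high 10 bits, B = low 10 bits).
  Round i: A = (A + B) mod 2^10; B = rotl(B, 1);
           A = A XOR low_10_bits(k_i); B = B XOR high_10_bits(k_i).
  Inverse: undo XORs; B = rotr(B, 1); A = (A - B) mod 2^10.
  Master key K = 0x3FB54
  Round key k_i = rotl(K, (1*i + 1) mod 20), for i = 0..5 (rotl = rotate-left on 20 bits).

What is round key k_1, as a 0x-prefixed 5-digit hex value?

0xFED50

K = 0x3FB54
k_0 = rotl(K, (1*0+1) mod 20) = rotl(K, 1) = 0x7F6A8
k_1 = rotl(K, (1*1+1) mod 20) = rotl(K, 2) = 0xFED50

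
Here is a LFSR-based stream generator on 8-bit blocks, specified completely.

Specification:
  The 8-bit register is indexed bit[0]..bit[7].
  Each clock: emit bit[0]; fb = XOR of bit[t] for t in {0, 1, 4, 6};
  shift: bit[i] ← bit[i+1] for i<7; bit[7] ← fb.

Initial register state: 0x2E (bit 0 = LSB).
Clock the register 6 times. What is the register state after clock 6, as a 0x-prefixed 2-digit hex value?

reg_0 = 0x2E
clock 1: out=0, reg = 0x97
clock 2: out=1, reg = 0xCB
clock 3: out=1, reg = 0xE5
clock 4: out=1, reg = 0x72
clock 5: out=0, reg = 0xB9
clock 6: out=1, reg = 0x5C

0x5C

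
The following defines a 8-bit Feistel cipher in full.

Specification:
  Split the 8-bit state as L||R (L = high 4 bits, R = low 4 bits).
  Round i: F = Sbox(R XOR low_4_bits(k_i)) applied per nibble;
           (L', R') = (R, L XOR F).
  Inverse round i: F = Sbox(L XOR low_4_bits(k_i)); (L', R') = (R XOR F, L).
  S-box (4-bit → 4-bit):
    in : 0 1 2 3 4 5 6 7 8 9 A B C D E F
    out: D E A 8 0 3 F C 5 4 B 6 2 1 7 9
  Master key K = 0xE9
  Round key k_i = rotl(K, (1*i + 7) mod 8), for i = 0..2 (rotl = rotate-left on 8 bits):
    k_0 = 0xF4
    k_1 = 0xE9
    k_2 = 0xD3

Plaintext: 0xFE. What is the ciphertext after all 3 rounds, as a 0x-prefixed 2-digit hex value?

0xF6

s_0 = plaintext = 0xFE
s_1 = Round(s_0, k_0) = 0xE4
s_2 = Round(s_1, k_1) = 0x4F
s_3 = Round(s_2, k_2) = 0xF6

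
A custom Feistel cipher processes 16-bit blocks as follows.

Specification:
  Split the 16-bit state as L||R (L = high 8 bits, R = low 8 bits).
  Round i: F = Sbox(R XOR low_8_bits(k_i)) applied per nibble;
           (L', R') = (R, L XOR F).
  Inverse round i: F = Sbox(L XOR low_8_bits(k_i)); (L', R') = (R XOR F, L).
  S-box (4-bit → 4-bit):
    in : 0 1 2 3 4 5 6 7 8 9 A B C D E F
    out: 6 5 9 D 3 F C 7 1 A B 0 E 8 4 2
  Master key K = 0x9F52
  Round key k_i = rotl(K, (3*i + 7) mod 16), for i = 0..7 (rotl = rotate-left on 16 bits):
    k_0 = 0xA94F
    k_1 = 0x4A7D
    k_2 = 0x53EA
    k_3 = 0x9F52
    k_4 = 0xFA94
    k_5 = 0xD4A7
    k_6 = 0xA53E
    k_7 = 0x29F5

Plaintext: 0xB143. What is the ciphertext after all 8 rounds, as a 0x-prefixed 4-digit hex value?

0xDF2A

s_0 = plaintext = 0xB143
s_1 = Round(s_0, k_0) = 0x43DF
s_2 = Round(s_1, k_1) = 0xDFFA
s_3 = Round(s_2, k_2) = 0xFA89
s_4 = Round(s_3, k_3) = 0x897A
s_5 = Round(s_4, k_4) = 0x7ACD
s_6 = Round(s_5, k_5) = 0xCDB1
s_7 = Round(s_6, k_6) = 0xB1DF
s_8 = Round(s_7, k_7) = 0xDF2A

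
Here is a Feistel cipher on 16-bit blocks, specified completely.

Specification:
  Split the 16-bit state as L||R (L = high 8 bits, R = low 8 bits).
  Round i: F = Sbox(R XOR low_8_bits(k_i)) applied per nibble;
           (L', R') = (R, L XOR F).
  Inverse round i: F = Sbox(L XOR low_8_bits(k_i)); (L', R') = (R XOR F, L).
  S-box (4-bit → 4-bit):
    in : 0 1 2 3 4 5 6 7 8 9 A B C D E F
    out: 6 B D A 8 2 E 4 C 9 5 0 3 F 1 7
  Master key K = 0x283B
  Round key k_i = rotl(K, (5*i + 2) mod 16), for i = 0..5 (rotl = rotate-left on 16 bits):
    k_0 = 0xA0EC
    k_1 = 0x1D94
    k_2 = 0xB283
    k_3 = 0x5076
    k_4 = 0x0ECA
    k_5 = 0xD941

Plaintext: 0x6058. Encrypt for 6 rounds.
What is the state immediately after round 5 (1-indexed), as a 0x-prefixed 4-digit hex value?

0xA6D7

s_0 = plaintext = 0x6058
s_1 = Round(s_0, k_0) = 0x5868
s_2 = Round(s_1, k_1) = 0x682B
s_3 = Round(s_2, k_2) = 0x2B34
s_4 = Round(s_3, k_3) = 0x34A6
s_5 = Round(s_4, k_4) = 0xA6D7
s_6 = Round(s_5, k_5) = 0xD738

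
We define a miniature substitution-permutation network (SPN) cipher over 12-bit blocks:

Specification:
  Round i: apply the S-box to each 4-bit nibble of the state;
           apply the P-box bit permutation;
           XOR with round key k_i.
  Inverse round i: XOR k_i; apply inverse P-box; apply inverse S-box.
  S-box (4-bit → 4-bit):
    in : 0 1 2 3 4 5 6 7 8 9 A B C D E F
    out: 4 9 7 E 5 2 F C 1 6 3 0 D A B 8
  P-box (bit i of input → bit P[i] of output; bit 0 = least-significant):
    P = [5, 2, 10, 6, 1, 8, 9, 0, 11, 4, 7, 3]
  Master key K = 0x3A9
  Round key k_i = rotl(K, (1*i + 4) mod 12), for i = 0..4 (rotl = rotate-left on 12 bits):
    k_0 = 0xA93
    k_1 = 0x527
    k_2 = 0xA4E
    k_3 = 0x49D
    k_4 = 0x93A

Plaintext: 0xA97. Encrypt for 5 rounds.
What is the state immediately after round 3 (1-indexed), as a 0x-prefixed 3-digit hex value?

0xCD7

s_0 = plaintext = 0xA97
s_1 = Round(s_0, k_0) = 0x5C3
s_2 = Round(s_1, k_1) = 0x370
s_3 = Round(s_2, k_2) = 0xCD7
s_4 = Round(s_3, k_3) = 0x954
s_5 = Round(s_4, k_4) = 0xC8A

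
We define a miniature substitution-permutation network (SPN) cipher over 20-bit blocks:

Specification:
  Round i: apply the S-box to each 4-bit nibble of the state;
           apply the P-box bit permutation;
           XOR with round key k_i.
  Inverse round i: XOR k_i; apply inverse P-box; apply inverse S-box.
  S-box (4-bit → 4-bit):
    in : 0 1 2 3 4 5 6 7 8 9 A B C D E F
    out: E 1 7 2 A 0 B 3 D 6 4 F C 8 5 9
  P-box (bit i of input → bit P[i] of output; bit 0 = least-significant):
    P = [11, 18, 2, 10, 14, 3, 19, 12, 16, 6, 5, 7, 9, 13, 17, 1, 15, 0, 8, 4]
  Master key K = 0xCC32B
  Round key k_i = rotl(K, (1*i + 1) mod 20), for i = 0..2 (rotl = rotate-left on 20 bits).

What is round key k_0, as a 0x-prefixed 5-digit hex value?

K = 0xCC32B
k_0 = rotl(K, (1*0+1) mod 20) = rotl(K, 1) = 0x98657

0x98657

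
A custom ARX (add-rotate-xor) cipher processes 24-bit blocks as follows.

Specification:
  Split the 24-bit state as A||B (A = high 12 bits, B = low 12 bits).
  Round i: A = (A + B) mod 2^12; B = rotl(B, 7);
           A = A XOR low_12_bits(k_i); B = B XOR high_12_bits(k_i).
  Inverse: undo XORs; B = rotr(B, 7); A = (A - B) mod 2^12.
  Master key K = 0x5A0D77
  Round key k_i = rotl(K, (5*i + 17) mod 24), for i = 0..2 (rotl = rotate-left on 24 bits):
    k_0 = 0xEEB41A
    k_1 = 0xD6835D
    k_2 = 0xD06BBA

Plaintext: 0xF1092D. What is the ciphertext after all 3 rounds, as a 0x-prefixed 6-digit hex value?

s_0 = plaintext = 0xF1092D
s_1 = Round(s_0, k_0) = 0xC27822
s_2 = Round(s_1, k_1) = 0x714C29
s_3 = Round(s_2, k_2) = 0x8879E7

0x8879E7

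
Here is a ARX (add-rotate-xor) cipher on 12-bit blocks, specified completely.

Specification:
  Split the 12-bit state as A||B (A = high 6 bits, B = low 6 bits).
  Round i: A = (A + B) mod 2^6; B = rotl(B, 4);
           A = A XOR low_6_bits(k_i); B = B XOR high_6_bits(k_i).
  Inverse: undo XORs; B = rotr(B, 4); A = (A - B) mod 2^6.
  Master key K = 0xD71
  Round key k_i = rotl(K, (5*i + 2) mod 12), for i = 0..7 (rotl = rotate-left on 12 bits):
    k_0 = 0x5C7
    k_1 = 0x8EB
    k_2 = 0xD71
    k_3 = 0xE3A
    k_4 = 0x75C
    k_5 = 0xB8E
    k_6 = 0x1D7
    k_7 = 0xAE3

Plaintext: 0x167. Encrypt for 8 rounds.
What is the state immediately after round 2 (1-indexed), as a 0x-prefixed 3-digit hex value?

s_0 = plaintext = 0x167
s_1 = Round(s_0, k_0) = 0xAEE
s_2 = Round(s_1, k_1) = 0xC88
s_3 = Round(s_2, k_2) = 0x2F7
s_4 = Round(s_3, k_3) = 0xE05
s_5 = Round(s_4, k_4) = 0x84C
s_6 = Round(s_5, k_5) = 0x8ED
s_7 = Round(s_6, k_6) = 0x1DC
s_8 = Round(s_7, k_7) = 0x02C

0xC88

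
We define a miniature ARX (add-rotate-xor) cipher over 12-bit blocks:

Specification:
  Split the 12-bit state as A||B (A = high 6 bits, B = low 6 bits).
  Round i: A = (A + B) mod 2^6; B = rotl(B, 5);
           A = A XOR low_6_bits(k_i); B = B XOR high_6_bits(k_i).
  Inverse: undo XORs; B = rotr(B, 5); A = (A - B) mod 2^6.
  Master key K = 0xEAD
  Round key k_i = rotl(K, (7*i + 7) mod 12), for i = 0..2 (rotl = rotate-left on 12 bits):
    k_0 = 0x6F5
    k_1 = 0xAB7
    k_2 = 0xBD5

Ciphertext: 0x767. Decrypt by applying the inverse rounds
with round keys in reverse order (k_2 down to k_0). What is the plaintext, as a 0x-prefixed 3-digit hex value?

s_0 = ciphertext = 0x767
s_1 = InvRound(s_0, k_2) = 0xE10
s_2 = InvRound(s_1, k_1) = 0x6B5
s_3 = InvRound(s_2, k_0) = 0x49D

0x49D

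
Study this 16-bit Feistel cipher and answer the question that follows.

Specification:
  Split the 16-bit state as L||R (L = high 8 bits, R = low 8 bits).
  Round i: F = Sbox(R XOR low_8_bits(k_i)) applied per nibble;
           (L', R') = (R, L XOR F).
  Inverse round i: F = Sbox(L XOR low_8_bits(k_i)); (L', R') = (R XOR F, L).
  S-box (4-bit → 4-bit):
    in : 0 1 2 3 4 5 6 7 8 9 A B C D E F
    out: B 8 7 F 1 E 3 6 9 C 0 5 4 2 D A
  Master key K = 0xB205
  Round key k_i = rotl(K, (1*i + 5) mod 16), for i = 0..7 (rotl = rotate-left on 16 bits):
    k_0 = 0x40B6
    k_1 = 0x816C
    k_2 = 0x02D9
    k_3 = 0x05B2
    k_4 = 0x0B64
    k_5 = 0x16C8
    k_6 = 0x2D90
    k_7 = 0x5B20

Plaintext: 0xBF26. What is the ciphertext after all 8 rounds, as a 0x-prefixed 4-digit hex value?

0xF547

s_0 = plaintext = 0xBF26
s_1 = Round(s_0, k_0) = 0x2674
s_2 = Round(s_1, k_1) = 0x74AF
s_3 = Round(s_2, k_2) = 0xAF17
s_4 = Round(s_3, k_3) = 0x17A1
s_5 = Round(s_4, k_4) = 0xA159
s_6 = Round(s_5, k_5) = 0x5969
s_7 = Round(s_6, k_6) = 0x69F5
s_8 = Round(s_7, k_7) = 0xF547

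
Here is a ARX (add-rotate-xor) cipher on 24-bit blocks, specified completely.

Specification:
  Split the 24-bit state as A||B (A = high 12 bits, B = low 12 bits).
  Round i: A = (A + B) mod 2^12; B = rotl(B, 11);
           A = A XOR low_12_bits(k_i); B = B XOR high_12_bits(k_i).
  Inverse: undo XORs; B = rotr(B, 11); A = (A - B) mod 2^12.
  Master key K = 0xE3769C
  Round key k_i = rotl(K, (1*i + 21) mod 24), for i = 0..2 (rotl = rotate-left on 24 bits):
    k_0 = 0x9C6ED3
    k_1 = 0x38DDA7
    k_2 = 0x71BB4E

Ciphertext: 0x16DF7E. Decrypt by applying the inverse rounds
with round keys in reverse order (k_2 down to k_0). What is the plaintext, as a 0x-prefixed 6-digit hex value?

s_0 = ciphertext = 0x16DF7E
s_1 = InvRound(s_0, k_2) = 0x9580CB
s_2 = InvRound(s_1, k_1) = 0xE7368C
s_3 = InvRound(s_2, k_0) = 0x20BE95

0x20BE95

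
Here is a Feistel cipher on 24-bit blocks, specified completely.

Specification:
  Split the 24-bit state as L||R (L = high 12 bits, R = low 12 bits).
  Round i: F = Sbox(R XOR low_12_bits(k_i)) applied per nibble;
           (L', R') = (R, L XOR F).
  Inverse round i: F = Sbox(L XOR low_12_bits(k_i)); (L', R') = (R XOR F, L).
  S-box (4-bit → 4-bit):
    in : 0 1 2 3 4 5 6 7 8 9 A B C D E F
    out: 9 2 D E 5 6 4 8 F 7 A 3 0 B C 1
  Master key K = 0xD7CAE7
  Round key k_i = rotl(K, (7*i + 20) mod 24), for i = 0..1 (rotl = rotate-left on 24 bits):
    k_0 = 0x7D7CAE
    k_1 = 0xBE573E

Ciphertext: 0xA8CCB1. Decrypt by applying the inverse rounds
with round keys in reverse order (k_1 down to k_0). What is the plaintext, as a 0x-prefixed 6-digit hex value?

s_0 = ciphertext = 0xA8CCB1
s_1 = InvRound(s_0, k_1) = 0x78CA8C
s_2 = InvRound(s_1, k_0) = 0x95178C

0x95178C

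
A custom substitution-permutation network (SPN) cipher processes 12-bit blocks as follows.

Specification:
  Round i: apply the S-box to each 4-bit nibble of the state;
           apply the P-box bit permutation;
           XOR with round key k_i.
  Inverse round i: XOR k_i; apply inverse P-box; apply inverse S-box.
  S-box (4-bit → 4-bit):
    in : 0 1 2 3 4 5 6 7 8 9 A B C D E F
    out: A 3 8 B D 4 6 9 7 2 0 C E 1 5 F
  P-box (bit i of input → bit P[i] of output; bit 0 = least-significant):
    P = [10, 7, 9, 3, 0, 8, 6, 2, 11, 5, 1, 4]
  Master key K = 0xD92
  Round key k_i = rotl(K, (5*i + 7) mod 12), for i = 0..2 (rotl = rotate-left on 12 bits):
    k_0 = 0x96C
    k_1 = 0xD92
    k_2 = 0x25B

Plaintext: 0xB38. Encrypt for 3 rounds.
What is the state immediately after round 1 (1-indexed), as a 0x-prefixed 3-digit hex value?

s_0 = plaintext = 0xB38
s_1 = Round(s_0, k_0) = 0xEFB
s_2 = Round(s_1, k_1) = 0x6DD
s_3 = Round(s_2, k_2) = 0x678

0xEFB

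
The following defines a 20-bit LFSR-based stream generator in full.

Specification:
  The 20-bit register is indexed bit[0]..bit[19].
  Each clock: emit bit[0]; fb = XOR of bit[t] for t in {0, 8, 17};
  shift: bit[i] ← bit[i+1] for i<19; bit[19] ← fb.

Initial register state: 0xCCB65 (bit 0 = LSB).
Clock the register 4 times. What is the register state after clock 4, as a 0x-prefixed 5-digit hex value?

reg_0 = 0xCCB65
clock 1: out=1, reg = 0x665B2
clock 2: out=0, reg = 0x332D9
clock 3: out=1, reg = 0x1996C
clock 4: out=0, reg = 0x8CCB6

0x8CCB6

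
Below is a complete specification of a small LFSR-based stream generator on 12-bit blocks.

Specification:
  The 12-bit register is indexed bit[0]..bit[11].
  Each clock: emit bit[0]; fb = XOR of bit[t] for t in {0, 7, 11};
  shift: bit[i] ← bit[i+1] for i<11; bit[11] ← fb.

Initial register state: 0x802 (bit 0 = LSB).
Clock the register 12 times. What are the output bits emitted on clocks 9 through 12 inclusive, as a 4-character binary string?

reg_0 = 0x802
clock 1: out=0, reg = 0xC01
clock 2: out=1, reg = 0x600
clock 3: out=0, reg = 0x300
clock 4: out=0, reg = 0x180
clock 5: out=0, reg = 0x8C0
clock 6: out=0, reg = 0x460
clock 7: out=0, reg = 0x230
clock 8: out=0, reg = 0x118
clock 9: out=0, reg = 0x08C
clock 10: out=0, reg = 0x846
clock 11: out=0, reg = 0xC23
clock 12: out=1, reg = 0x611

0001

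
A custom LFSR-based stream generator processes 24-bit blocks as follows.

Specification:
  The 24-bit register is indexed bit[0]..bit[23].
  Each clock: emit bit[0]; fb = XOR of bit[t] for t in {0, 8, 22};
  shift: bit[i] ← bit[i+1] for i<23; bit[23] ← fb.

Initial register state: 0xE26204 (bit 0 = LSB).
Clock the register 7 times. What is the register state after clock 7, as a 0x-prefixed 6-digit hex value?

reg_0 = 0xE26204
clock 1: out=0, reg = 0xF13102
clock 2: out=0, reg = 0x789881
clock 3: out=1, reg = 0x3C4C40
clock 4: out=0, reg = 0x1E2620
clock 5: out=0, reg = 0x0F1310
clock 6: out=0, reg = 0x878988
clock 7: out=0, reg = 0xC3C4C4

0xC3C4C4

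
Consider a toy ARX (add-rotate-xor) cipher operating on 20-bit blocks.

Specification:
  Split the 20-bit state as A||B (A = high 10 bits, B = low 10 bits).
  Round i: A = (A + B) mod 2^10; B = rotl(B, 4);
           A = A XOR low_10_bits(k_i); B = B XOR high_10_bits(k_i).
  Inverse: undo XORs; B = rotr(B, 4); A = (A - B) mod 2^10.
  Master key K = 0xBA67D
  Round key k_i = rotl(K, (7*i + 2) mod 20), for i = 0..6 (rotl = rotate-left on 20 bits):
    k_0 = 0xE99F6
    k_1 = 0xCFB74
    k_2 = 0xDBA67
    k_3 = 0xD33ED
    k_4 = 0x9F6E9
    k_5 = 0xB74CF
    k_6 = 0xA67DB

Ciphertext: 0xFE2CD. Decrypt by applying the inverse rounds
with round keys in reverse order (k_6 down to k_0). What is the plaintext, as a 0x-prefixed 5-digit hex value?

0xF0F17

s_0 = ciphertext = 0xFE2CD
s_1 = InvRound(s_0, k_6) = 0xC7905
s_2 = InvRound(s_1, k_5) = 0x6523D
s_3 = InvRound(s_2, k_4) = 0xDE404
s_4 = InvRound(s_3, k_3) = 0x98234
s_5 = InvRound(s_4, k_2) = 0x5CA95
s_6 = InvRound(s_5, k_1) = 0xCB2DA
s_7 = InvRound(s_6, k_0) = 0xF0F17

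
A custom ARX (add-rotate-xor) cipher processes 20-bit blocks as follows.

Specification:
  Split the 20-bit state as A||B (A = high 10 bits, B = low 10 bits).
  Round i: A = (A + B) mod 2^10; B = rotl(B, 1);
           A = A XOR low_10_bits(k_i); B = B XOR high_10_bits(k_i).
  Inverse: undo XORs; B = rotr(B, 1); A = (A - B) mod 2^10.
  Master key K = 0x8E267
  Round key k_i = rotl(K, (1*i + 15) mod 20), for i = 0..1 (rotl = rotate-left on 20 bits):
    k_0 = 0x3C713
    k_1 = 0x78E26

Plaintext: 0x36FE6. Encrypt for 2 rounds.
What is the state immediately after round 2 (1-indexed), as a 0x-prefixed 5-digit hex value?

0x4A39A

s_0 = plaintext = 0x36FE6
s_1 = Round(s_0, k_0) = 0xF4B3C
s_2 = Round(s_1, k_1) = 0x4A39A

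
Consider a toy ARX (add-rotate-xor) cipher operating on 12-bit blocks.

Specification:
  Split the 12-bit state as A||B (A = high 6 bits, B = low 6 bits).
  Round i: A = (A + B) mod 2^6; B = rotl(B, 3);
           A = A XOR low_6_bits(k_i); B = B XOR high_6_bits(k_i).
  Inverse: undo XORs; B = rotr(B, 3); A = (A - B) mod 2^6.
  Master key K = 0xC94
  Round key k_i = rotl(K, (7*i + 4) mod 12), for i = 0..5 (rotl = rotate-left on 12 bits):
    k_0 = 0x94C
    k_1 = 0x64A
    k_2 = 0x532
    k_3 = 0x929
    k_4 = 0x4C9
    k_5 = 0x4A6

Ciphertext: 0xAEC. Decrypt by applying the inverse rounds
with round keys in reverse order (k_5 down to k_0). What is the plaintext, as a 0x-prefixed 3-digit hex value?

0x097

s_0 = ciphertext = 0xAEC
s_1 = InvRound(s_0, k_5) = 0x5B7
s_2 = InvRound(s_1, k_4) = 0xEE4
s_3 = InvRound(s_2, k_3) = 0x480
s_4 = InvRound(s_3, k_2) = 0xFA2
s_5 = InvRound(s_4, k_1) = 0x55F
s_6 = InvRound(s_5, k_0) = 0x097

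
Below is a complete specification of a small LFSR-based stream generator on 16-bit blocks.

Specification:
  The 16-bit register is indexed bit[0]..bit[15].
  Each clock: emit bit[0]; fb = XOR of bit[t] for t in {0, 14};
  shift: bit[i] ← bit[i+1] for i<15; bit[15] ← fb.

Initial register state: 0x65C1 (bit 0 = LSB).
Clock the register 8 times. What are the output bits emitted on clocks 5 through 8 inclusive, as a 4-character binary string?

0011

reg_0 = 0x65C1
clock 1: out=1, reg = 0x32E0
clock 2: out=0, reg = 0x1970
clock 3: out=0, reg = 0x0CB8
clock 4: out=0, reg = 0x065C
clock 5: out=0, reg = 0x032E
clock 6: out=0, reg = 0x0197
clock 7: out=1, reg = 0x80CB
clock 8: out=1, reg = 0xC065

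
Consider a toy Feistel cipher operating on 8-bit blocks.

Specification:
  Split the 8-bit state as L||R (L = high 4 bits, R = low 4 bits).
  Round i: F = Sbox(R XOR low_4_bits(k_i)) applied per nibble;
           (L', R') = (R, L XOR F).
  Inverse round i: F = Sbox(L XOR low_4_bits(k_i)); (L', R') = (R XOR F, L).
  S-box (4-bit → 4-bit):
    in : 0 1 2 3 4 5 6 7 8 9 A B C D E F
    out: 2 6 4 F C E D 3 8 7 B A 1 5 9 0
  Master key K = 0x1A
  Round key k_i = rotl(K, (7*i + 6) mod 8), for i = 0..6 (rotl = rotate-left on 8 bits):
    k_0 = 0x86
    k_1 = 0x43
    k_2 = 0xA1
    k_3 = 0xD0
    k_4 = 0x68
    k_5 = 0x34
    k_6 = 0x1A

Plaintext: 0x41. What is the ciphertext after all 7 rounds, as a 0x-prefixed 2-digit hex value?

0xB8

s_0 = plaintext = 0x41
s_1 = Round(s_0, k_0) = 0x17
s_2 = Round(s_1, k_1) = 0x7D
s_3 = Round(s_2, k_2) = 0xD6
s_4 = Round(s_3, k_3) = 0x60
s_5 = Round(s_4, k_4) = 0x0E
s_6 = Round(s_5, k_5) = 0xEB
s_7 = Round(s_6, k_6) = 0xB8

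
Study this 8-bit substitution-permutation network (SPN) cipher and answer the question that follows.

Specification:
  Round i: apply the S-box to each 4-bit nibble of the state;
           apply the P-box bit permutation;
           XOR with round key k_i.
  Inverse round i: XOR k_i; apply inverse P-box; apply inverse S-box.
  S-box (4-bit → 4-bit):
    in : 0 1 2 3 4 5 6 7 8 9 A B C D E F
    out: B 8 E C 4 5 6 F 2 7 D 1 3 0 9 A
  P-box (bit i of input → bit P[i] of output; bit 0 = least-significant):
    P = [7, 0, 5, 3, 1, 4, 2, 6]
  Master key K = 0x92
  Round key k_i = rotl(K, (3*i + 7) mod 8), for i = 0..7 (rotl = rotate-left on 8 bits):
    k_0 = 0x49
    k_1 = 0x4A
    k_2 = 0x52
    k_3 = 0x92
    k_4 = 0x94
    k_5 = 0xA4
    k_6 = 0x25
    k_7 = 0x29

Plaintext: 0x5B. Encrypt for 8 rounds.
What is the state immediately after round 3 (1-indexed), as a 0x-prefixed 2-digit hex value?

s_0 = plaintext = 0x5B
s_1 = Round(s_0, k_0) = 0xCF
s_2 = Round(s_1, k_1) = 0x51
s_3 = Round(s_2, k_2) = 0x5C
s_4 = Round(s_3, k_3) = 0x15
s_5 = Round(s_4, k_4) = 0x74
s_6 = Round(s_5, k_5) = 0xD2
s_7 = Round(s_6, k_6) = 0x0C
s_8 = Round(s_7, k_7) = 0xFA

0x5C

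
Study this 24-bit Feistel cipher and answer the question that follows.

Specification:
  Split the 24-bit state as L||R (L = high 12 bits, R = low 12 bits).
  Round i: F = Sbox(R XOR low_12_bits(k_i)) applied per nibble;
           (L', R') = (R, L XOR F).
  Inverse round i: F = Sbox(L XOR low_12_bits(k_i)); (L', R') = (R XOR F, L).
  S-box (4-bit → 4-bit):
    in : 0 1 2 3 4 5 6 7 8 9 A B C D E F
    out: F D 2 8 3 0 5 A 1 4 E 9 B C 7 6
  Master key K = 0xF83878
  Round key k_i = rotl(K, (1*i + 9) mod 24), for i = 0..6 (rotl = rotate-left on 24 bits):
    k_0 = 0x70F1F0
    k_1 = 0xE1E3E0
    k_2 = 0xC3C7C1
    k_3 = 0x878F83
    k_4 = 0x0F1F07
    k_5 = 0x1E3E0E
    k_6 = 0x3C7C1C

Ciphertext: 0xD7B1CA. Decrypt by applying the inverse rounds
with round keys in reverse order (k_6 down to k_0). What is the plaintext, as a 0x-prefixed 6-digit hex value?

0x84752F

s_0 = ciphertext = 0xD7B1CA
s_1 = InvRound(s_0, k_6) = 0xC90D7B
s_2 = InvRound(s_1, k_5) = 0xF3CC90
s_3 = InvRound(s_2, k_4) = 0x319F3C
s_4 = InvRound(s_3, k_3) = 0x472319
s_5 = InvRound(s_4, k_2) = 0xB81472
s_6 = InvRound(s_5, k_1) = 0x52FB81
s_7 = InvRound(s_6, k_0) = 0x84752F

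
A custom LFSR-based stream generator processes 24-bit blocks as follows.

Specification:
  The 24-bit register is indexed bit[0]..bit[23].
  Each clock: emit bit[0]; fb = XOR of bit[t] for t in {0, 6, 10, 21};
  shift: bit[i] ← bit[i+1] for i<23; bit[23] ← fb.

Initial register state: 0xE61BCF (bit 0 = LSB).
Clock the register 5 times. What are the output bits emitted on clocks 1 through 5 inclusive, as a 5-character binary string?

reg_0 = 0xE61BCF
clock 1: out=1, reg = 0xF30DE7
clock 2: out=1, reg = 0x7986F3
clock 3: out=1, reg = 0x3CC379
clock 4: out=1, reg = 0x9E61BC
clock 5: out=0, reg = 0x4F30DE

11110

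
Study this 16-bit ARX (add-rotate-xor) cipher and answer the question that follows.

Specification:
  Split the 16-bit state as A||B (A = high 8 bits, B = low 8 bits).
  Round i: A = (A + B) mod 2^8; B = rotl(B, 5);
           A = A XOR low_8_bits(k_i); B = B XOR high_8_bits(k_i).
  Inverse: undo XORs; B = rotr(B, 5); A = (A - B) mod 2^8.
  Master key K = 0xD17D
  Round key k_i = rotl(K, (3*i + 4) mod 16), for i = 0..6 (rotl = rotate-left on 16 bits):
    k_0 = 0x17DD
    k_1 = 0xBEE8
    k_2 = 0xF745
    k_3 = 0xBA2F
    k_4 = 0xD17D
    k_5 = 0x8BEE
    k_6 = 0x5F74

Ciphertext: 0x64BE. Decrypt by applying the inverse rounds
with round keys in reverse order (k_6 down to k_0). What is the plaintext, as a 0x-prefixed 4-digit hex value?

s_0 = ciphertext = 0x64BE
s_1 = InvRound(s_0, k_6) = 0x010F
s_2 = InvRound(s_1, k_5) = 0xCB24
s_3 = InvRound(s_2, k_4) = 0x07AF
s_4 = InvRound(s_3, k_3) = 0x80A8
s_5 = InvRound(s_4, k_2) = 0xCBFA
s_6 = InvRound(s_5, k_1) = 0x0122
s_7 = InvRound(s_6, k_0) = 0x33A9

0x33A9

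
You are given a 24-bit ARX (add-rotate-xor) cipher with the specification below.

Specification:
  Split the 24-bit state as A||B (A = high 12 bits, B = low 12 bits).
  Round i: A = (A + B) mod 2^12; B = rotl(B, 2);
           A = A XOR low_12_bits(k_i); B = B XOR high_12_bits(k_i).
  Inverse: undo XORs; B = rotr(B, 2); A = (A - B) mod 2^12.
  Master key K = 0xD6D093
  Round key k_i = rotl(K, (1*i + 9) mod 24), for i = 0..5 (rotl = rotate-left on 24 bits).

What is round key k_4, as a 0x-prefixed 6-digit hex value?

0x127ADA

K = 0xD6D093
k_0 = rotl(K, (1*0+9) mod 24) = rotl(K, 9) = 0xA127AD
k_1 = rotl(K, (1*1+9) mod 24) = rotl(K, 10) = 0x424F5B
k_2 = rotl(K, (1*2+9) mod 24) = rotl(K, 11) = 0x849EB6
k_3 = rotl(K, (1*3+9) mod 24) = rotl(K, 12) = 0x093D6D
k_4 = rotl(K, (1*4+9) mod 24) = rotl(K, 13) = 0x127ADA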